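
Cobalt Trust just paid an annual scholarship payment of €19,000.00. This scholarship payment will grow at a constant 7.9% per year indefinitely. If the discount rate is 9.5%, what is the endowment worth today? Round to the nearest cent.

D₁ = D₀ × (1 + g) = €19,000.00 × 1.079 = €20,501.0000
Growing perpetuity: P = D₁ / (r − g) = €20,501.0000 / (0.095 − 0.079) = €1,281,312.50

€1281312.50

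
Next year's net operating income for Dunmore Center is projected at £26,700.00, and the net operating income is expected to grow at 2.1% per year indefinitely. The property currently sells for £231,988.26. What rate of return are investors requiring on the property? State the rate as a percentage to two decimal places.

13.61%

P = D₁/(r − g) ⇒ r = D₁/P + g = £26,700.0000/£231,988.26 + 0.021 = 0.115092 + 0.021 = 0.136092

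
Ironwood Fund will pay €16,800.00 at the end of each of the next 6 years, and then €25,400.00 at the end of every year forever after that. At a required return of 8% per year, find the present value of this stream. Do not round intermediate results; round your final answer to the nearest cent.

PV of 6-year annuity: €16,800.00 × [1 − (1+0.08)^−6] / 0.08 = 77664.37835
Perpetuity value at year 6: €25,400.00 / 0.08 = 317500.00000
PV of perpetuity: 317500.00000 / (1+0.08)^6 = 200078.85654
Total PV = 77664.37835 + 200078.85654 = 277743.23489

€277743.23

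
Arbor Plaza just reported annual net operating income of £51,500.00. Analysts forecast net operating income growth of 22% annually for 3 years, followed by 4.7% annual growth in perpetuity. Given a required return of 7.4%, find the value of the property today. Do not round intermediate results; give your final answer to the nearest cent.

D_1 = 62830.00000
D_2 = 76652.60000
D_3 = 93516.17200
Terminal value at year 3: TV = D_3×(1+g_2)/(r−g_2) = 97911.43208/0.027 = 3626349.33644
P_0 = D_1/(1+r)^1 + D_2/(1+r)^2 + D_3/(1+r)^3 + TV/(1+r)^3
    = 58500.93110 + 66453.57164 + 75487.29739 + 2927229.64334 = 3127671.44347

£3127671.44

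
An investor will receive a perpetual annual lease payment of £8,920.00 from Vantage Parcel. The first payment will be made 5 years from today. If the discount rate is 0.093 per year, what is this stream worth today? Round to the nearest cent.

£67204.95

Value at end of year 4: C / r = £8,920.00 / 0.093 = £95,913.9785
Discount to today: PV = £95,913.9785 / (1 + 0.093)^4 = £95,913.9785 / 1.427186 = £67,204.95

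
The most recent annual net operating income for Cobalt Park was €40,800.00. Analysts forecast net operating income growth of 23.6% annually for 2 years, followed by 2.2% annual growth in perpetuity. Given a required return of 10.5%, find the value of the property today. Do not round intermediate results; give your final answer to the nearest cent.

€725242.19

D_1 = 50428.80000
D_2 = 62329.99680
Terminal value at year 2: TV = D_2×(1+g_2)/(r−g_2) = 63701.25673/0.083 = 767485.02084
P_0 = D_1/(1+r)^1 + D_2/(1+r)^2 + TV/(1+r)^2
    = 45636.92308 + 51047.27323 + 628557.99090 = 725242.18721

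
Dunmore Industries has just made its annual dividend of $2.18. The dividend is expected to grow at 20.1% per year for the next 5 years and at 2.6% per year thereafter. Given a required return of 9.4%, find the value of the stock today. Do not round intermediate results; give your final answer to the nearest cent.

D_1 = 2.61818
D_2 = 3.14443
D_3 = 3.77647
D_4 = 4.53554
D_5 = 5.44718
Terminal value at year 5: TV = D_5×(1+g_2)/(r−g_2) = 5.58880/0.068 = 82.18830
P_0 = D_1/(1+r)^1 + D_2/(1+r)^2 + D_3/(1+r)^3 + D_4/(1+r)^4 + D_5/(1+r)^5 + TV/(1+r)^5
    = 2.39322 + 2.62729 + 2.88425 + 3.16635 + 3.47604 + 52.44733 = 66.99448

$66.99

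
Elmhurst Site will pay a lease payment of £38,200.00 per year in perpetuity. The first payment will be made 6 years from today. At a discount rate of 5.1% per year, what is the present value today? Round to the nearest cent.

Value at end of year 5: C / r = £38,200.00 / 0.051 = £749,019.6078
Discount to today: PV = £749,019.6078 / (1 + 0.051)^5 = £749,019.6078 / 1.282371 = £584,089.78

£584089.78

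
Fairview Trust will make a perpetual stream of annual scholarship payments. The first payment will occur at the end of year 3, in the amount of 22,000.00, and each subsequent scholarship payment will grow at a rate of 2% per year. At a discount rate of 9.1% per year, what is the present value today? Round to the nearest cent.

260324.37

Value at end of year 2: C₁ / (r − g) = 22,000.00 / (0.091 − 0.02) = 309,859.1549
Discount to today: PV = 309,859.1549 / (1 + 0.091)^2 = 309,859.1549 / 1.190281 = 260,324.37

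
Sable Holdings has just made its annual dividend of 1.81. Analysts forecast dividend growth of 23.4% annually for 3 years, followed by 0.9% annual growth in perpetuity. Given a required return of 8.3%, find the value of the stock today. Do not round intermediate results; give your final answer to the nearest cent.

43.60

D_1 = 2.23354
D_2 = 2.75619
D_3 = 3.40114
Terminal value at year 3: TV = D_3×(1+g_2)/(r−g_2) = 3.43175/0.074 = 46.37495
P_0 = D_1/(1+r)^1 + D_2/(1+r)^2 + D_3/(1+r)^3 + TV/(1+r)^3
    = 2.06236 + 2.34991 + 2.67756 + 36.50885 = 43.59868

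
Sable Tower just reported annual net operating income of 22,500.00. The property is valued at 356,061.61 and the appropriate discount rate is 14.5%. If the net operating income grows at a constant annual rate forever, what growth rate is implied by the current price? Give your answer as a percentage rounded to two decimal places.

P = D₀(1+g)/(r−g) ⇒ P(r−g) = D₀(1+g) ⇒ g(P+D₀) = P·r − D₀
g = (P·r − D₀)/(P + D₀) = (356,061.61×0.145 − 22,500.00) / (356,061.61 + 22,500.00) = 0.076946

7.69%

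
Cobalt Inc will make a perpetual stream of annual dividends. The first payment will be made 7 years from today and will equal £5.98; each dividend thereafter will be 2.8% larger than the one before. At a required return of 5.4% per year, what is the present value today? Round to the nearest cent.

Value at end of year 6: C₁ / (r − g) = £5.98 / (0.054 − 0.028) = £230.0000
Discount to today: PV = £230.0000 / (1 + 0.054)^6 = £230.0000 / 1.371020 = £167.76

£167.76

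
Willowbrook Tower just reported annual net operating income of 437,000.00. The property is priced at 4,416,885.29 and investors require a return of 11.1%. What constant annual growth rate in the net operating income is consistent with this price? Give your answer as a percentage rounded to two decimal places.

1.10%

P = D₀(1+g)/(r−g) ⇒ P(r−g) = D₀(1+g) ⇒ g(P+D₀) = P·r − D₀
g = (P·r − D₀)/(P + D₀) = (4,416,885.29×0.111 − 437,000.00) / (4,416,885.29 + 437,000.00) = 0.010976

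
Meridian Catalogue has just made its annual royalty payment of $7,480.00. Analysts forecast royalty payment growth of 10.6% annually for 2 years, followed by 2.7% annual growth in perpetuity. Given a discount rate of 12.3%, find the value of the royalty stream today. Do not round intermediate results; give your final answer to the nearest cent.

D_1 = 8272.88000
D_2 = 9149.80528
Terminal value at year 2: TV = D_2×(1+g_2)/(r−g_2) = 9396.85002/0.096 = 97883.85440
P_0 = D_1/(1+r)^1 + D_2/(1+r)^2 + TV/(1+r)^2
    = 7366.76759 + 7255.24929 + 77616.05228 = 92238.06916

$92238.07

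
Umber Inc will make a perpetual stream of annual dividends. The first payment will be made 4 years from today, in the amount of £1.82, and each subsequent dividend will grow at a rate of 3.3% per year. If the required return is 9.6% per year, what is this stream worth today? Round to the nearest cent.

£21.94

Value at end of year 3: C₁ / (r − g) = £1.82 / (0.096 − 0.033) = £28.8889
Discount to today: PV = £28.8889 / (1 + 0.096)^3 = £28.8889 / 1.316533 = £21.94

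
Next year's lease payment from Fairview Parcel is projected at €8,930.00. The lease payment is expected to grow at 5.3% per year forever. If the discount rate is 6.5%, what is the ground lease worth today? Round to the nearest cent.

Growing perpetuity: P = D₁ / (r − g) = €8,930.0000 / (0.065 − 0.053) = €744,166.67

€744166.67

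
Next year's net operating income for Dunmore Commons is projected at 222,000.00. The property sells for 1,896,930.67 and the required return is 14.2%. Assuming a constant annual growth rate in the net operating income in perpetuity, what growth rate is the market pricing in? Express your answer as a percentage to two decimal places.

2.50%

P = D₁/(r−g) ⇒ g = r − D₁/P = 0.142 − 222,000.00/1,896,930.67 = 0.024969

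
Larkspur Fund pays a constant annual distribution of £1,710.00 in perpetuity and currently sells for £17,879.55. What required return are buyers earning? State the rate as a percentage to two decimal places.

9.56%

P = C/r ⇒ r = C/P = £1,710.00/£17,879.55 = 0.095640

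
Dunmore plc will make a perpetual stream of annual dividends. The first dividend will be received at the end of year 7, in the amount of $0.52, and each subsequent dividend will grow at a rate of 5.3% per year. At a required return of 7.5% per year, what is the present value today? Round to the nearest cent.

$15.32

Value at end of year 6: C₁ / (r − g) = $0.52 / (0.075 − 0.053) = $23.6364
Discount to today: PV = $23.6364 / (1 + 0.075)^6 = $23.6364 / 1.543302 = $15.32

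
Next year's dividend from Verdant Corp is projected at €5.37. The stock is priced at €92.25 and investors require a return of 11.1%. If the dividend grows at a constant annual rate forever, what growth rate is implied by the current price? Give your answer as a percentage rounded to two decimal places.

P = D₁/(r−g) ⇒ g = r − D₁/P = 0.111 − €5.37/€92.25 = 0.052789

5.28%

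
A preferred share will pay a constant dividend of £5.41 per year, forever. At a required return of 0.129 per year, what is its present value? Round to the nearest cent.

Level perpetuity: PV = C / r = £5.41 / 0.129 = £41.94

£41.94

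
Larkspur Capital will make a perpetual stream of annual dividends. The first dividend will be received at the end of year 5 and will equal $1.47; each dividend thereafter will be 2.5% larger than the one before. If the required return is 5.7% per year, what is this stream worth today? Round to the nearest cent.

Value at end of year 4: C₁ / (r − g) = $1.47 / (0.057 − 0.025) = $45.9375
Discount to today: PV = $45.9375 / (1 + 0.057)^4 = $45.9375 / 1.248245 = $36.80

$36.80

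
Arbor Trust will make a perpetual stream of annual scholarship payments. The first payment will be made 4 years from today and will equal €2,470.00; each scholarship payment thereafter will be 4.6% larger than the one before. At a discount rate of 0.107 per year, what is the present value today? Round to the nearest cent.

€29848.62

Value at end of year 3: C₁ / (r − g) = €2,470.00 / (0.107 − 0.046) = €40,491.8033
Discount to today: PV = €40,491.8033 / (1 + 0.107)^3 = €40,491.8033 / 1.356572 = €29,848.62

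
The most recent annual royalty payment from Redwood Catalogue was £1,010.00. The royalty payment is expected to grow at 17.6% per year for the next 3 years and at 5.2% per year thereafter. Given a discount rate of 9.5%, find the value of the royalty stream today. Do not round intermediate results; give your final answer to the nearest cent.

D_1 = 1187.76000
D_2 = 1396.80576
D_3 = 1642.64357
Terminal value at year 3: TV = D_3×(1+g_2)/(r−g_2) = 1728.06104/0.043 = 40187.46604
P_0 = D_1/(1+r)^1 + D_2/(1+r)^2 + D_3/(1+r)^3 + TV/(1+r)^3
    = 1084.71233 + 1164.95132 + 1251.12580 + 30608.93828 = 34109.72774

£34109.73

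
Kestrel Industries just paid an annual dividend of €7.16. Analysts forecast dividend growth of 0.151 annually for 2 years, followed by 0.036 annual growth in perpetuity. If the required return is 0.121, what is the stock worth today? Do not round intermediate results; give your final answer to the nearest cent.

D_1 = 8.24116
D_2 = 9.48558
Terminal value at year 2: TV = D_2×(1+g_2)/(r−g_2) = 9.82706/0.085 = 115.61242
P_0 = D_1/(1+r)^1 + D_2/(1+r)^2 + TV/(1+r)^2
    = 7.35161 + 7.54836 + 92.00115 = 106.90113

€106.90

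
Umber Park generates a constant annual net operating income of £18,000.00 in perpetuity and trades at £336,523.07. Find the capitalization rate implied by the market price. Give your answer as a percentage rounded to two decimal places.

5.35%

P = C/r ⇒ r = C/P = £18,000.00/£336,523.07 = 0.053488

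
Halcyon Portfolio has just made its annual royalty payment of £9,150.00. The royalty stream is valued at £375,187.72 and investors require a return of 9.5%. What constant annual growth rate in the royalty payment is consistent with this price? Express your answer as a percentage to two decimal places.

6.89%

P = D₀(1+g)/(r−g) ⇒ P(r−g) = D₀(1+g) ⇒ g(P+D₀) = P·r − D₀
g = (P·r − D₀)/(P + D₀) = (£375,187.72×0.095 − £9,150.00) / (£375,187.72 + £9,150.00) = 0.068931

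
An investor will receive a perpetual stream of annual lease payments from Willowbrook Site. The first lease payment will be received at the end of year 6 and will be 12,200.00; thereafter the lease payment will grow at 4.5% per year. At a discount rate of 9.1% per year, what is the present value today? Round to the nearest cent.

171584.58

Value at end of year 5: C₁ / (r − g) = 12,200.00 / (0.091 − 0.045) = 265,217.3913
Discount to today: PV = 265,217.3913 / (1 + 0.091)^5 = 265,217.3913 / 1.545695 = 171,584.58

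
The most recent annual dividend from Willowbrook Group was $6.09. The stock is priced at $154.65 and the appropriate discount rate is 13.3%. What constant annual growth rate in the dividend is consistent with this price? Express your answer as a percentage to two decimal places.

P = D₀(1+g)/(r−g) ⇒ P(r−g) = D₀(1+g) ⇒ g(P+D₀) = P·r − D₀
g = (P·r − D₀)/(P + D₀) = ($154.65×0.133 − $6.09) / ($154.65 + $6.09) = 0.090074

9.01%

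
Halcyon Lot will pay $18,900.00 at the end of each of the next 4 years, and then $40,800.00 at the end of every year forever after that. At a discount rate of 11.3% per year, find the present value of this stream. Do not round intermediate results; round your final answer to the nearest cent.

$293551.30

PV of 4-year annuity: $18,900.00 × [1 − (1+0.113)^−4] / 0.113 = 58262.60901
Perpetuity value at year 4: $40,800.00 / 0.113 = 361061.94690
PV of perpetuity: 361061.94690 / (1+0.113)^4 = 235288.69570
Total PV = 58262.60901 + 235288.69570 = 293551.30471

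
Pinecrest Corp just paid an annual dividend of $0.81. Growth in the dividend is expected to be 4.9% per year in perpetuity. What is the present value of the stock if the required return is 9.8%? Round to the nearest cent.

$17.34

D₁ = D₀ × (1 + g) = $0.81 × 1.049 = $0.8497
Growing perpetuity: P = D₁ / (r − g) = $0.8497 / (0.098 − 0.049) = $17.34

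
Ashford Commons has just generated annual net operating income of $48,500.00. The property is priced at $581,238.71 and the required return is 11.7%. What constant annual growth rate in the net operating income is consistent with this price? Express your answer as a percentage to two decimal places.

3.10%

P = D₀(1+g)/(r−g) ⇒ P(r−g) = D₀(1+g) ⇒ g(P+D₀) = P·r − D₀
g = (P·r − D₀)/(P + D₀) = ($581,238.71×0.117 − $48,500.00) / ($581,238.71 + $48,500.00) = 0.030973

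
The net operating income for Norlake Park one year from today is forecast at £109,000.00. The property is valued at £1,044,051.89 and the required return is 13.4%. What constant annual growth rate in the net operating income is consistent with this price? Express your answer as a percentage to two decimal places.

P = D₁/(r−g) ⇒ g = r − D₁/P = 0.134 − £109,000.00/£1,044,051.89 = 0.029599

2.96%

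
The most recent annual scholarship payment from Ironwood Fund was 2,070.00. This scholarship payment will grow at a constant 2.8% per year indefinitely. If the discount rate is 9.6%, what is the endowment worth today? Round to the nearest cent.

31293.53

D₁ = D₀ × (1 + g) = 2,070.00 × 1.028 = 2,127.9600
Growing perpetuity: P = D₁ / (r − g) = 2,127.9600 / (0.096 − 0.028) = 31,293.53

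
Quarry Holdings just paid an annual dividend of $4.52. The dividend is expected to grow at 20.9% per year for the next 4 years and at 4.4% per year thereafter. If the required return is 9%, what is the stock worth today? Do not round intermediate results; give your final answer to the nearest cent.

$178.85

D_1 = 5.46468
D_2 = 6.60680
D_3 = 7.98762
D_4 = 9.65703
Terminal value at year 4: TV = D_4×(1+g_2)/(r−g_2) = 10.08194/0.046 = 219.17262
P_0 = D_1/(1+r)^1 + D_2/(1+r)^2 + D_3/(1+r)^3 + D_4/(1+r)^4 + TV/(1+r)^4
    = 5.01347 + 5.56081 + 6.16791 + 6.84128 + 155.26741 = 178.85088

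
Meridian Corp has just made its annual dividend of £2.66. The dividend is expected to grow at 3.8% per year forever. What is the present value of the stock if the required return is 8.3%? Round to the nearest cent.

D₁ = D₀ × (1 + g) = £2.66 × 1.038 = £2.7611
Growing perpetuity: P = D₁ / (r − g) = £2.7611 / (0.083 − 0.038) = £61.36

£61.36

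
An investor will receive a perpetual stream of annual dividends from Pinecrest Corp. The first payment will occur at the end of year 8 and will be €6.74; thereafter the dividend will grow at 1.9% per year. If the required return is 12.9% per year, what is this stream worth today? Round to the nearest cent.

€26.21

Value at end of year 7: C₁ / (r − g) = €6.74 / (0.129 − 0.019) = €61.2727
Discount to today: PV = €61.2727 / (1 + 0.129)^7 = €61.2727 / 2.338070 = €26.21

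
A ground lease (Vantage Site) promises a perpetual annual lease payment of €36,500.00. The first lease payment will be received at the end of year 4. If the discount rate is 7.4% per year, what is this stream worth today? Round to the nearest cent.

Value at end of year 3: C / r = €36,500.00 / 0.074 = €493,243.2432
Discount to today: PV = €493,243.2432 / (1 + 0.074)^3 = €493,243.2432 / 1.238833 = €398,151.45

€398151.45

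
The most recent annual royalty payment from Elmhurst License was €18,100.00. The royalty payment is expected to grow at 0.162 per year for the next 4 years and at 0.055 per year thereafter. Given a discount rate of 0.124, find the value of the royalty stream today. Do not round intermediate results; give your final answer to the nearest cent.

€394841.78

D_1 = 21032.20000
D_2 = 24439.41640
D_3 = 28398.60186
D_4 = 32999.17536
Terminal value at year 4: TV = D_4×(1+g_2)/(r−g_2) = 34814.13000/0.069 = 504552.60873
P_0 = D_1/(1+r)^1 + D_2/(1+r)^2 + D_3/(1+r)^3 + D_4/(1+r)^4 + TV/(1+r)^4
    = 18711.92171 + 19344.53116 + 19998.52777 + 20674.63458 + 316112.16635 = 394841.78156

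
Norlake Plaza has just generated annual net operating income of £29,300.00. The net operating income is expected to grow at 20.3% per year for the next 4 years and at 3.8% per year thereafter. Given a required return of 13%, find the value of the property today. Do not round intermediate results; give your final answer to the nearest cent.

D_1 = 35247.90000
D_2 = 42403.22370
D_3 = 51011.07811
D_4 = 61366.32697
Terminal value at year 4: TV = D_4×(1+g_2)/(r−g_2) = 63698.24739/0.092 = 692372.25427
P_0 = D_1/(1+r)^1 + D_2/(1+r)^2 + D_3/(1+r)^3 + D_4/(1+r)^4 + TV/(1+r)^4
    = 31192.83186 + 33207.94401 + 35353.23596 + 37637.11758 + 424644.87007 = 562035.99947

£562036.00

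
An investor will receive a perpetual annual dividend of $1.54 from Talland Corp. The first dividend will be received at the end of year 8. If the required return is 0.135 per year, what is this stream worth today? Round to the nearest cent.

Value at end of year 7: C / r = $1.54 / 0.135 = $11.4074
Discount to today: PV = $11.4074 / (1 + 0.135)^7 = $11.4074 / 2.426448 = $4.70

$4.70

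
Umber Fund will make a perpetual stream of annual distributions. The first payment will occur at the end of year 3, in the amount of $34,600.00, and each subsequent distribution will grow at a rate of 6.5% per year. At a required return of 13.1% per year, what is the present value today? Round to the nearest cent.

$409833.03

Value at end of year 2: C₁ / (r − g) = $34,600.00 / (0.131 − 0.065) = $524,242.4242
Discount to today: PV = $524,242.4242 / (1 + 0.131)^2 = $524,242.4242 / 1.279161 = $409,833.03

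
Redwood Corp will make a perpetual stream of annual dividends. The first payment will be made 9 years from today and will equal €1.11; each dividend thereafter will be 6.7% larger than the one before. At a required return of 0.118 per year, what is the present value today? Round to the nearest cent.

€8.92

Value at end of year 8: C₁ / (r − g) = €1.11 / (0.118 − 0.067) = €21.7647
Discount to today: PV = €21.7647 / (1 + 0.118)^8 = €21.7647 / 2.440813 = €8.92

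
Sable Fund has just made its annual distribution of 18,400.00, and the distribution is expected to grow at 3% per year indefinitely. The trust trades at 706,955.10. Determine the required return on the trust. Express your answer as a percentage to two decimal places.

5.68%

D₁ = 18,400.00 × 1.03 = 18,952.0000
P = D₁/(r − g) ⇒ r = D₁/P + g = 18,952.0000/706,955.10 + 0.03 = 0.026808 + 0.03 = 0.056808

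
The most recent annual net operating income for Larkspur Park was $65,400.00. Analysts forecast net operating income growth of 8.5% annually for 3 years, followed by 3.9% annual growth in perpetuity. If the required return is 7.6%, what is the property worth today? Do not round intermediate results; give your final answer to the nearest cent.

$2082472.97

D_1 = 70959.00000
D_2 = 76990.51500
D_3 = 83534.70878
Terminal value at year 3: TV = D_3×(1+g_2)/(r−g_2) = 86792.56242/0.037 = 2345744.93020
P_0 = D_1/(1+r)^1 + D_2/(1+r)^2 + D_3/(1+r)^3 + TV/(1+r)^3
    = 65947.02602 + 66498.62754 + 67054.84283 + 1882972.47831 = 2082472.97470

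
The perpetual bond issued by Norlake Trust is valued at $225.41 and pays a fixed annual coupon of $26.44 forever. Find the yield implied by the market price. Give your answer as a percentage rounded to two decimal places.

11.73%

P = C/r ⇒ r = C/P = $26.44/$225.41 = 0.117297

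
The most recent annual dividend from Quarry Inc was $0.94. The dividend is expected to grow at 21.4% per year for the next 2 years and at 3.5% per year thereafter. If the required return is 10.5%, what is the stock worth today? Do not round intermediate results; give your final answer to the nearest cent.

D_1 = 1.14116
D_2 = 1.38537
Terminal value at year 2: TV = D_2×(1+g_2)/(r−g_2) = 1.43386/0.07 = 20.48366
P_0 = D_1/(1+r)^1 + D_2/(1+r)^2 + TV/(1+r)^2
    = 1.03272 + 1.13459 + 16.77579 = 18.94311

$18.94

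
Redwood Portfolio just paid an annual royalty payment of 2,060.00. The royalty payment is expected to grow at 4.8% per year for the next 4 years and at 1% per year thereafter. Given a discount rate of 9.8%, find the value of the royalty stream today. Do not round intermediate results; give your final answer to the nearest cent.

D_1 = 2158.88000
D_2 = 2262.50624
D_3 = 2371.10654
D_4 = 2484.91965
Terminal value at year 4: TV = D_4×(1+g_2)/(r−g_2) = 2509.76885/0.088 = 28520.10057
P_0 = D_1/(1+r)^1 + D_2/(1+r)^2 + D_3/(1+r)^3 + D_4/(1+r)^4 + TV/(1+r)^4
    = 1966.19308 + 1876.65787 + 1791.19987 + 1709.63339 + 19621.92865 = 26965.61285

26965.61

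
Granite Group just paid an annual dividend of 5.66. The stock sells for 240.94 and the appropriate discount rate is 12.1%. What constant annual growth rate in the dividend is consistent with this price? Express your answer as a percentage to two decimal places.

9.53%

P = D₀(1+g)/(r−g) ⇒ P(r−g) = D₀(1+g) ⇒ g(P+D₀) = P·r − D₀
g = (P·r − D₀)/(P + D₀) = (240.94×0.121 − 5.66) / (240.94 + 5.66) = 0.095271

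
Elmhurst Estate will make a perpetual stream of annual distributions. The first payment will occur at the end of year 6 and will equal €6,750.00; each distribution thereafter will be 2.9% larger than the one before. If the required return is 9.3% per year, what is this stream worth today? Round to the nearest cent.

€67611.88

Value at end of year 5: C₁ / (r − g) = €6,750.00 / (0.093 − 0.029) = €105,468.7500
Discount to today: PV = €105,468.7500 / (1 + 0.093)^5 = €105,468.7500 / 1.559915 = €67,611.88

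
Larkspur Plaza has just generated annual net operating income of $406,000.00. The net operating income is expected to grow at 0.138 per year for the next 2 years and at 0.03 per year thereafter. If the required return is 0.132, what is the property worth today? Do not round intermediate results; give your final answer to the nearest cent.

D_1 = 462028.00000
D_2 = 525787.86400
Terminal value at year 2: TV = D_2×(1+g_2)/(r−g_2) = 541561.49992/0.102 = 5309426.46980
P_0 = D_1/(1+r)^1 + D_2/(1+r)^2 + TV/(1+r)^2
    = 408151.94346 + 410315.29299 + 4143379.91937 = 4961847.15582

$4961847.16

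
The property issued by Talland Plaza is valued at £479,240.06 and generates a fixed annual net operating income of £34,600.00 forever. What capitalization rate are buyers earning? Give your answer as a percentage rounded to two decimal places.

P = C/r ⇒ r = C/P = £34,600.00/£479,240.06 = 0.072198

7.22%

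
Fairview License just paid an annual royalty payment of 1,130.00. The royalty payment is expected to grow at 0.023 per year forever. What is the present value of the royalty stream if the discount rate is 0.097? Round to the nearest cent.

15621.49

D₁ = D₀ × (1 + g) = 1,130.00 × 1.023 = 1,155.9900
Growing perpetuity: P = D₁ / (r − g) = 1,155.9900 / (0.097 − 0.023) = 15,621.49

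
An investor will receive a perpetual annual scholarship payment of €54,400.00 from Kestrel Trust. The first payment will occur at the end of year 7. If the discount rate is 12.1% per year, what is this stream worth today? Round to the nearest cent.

Value at end of year 6: C / r = €54,400.00 / 0.121 = €449,586.7769
Discount to today: PV = €449,586.7769 / (1 + 0.121)^6 = €449,586.7769 / 1.984420 = €226,558.24

€226558.24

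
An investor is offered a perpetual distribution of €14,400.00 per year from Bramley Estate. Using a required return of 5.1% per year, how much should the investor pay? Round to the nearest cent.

Level perpetuity: PV = C / r = €14,400.00 / 0.051 = €282,352.94

€282352.94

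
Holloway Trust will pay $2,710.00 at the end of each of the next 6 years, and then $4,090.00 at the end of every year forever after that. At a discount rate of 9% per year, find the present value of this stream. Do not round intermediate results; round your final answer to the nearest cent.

PV of 6-year annuity: $2,710.00 × [1 − (1+0.09)^−6] / 0.09 = 12156.83938
Perpetuity value at year 6: $4,090.00 / 0.09 = 45444.44444
PV of perpetuity: 45444.44444 / (1+0.09)^6 = 27097.03741
Total PV = 12156.83938 + 27097.03741 = 39253.87679

$39253.88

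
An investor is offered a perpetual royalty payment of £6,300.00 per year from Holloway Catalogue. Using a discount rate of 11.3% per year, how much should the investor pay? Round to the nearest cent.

£55752.21

Level perpetuity: PV = C / r = £6,300.00 / 0.113 = £55,752.21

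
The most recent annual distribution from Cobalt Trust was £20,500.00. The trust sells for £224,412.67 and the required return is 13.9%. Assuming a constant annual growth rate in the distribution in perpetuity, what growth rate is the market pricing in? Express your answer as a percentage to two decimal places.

P = D₀(1+g)/(r−g) ⇒ P(r−g) = D₀(1+g) ⇒ g(P+D₀) = P·r − D₀
g = (P·r − D₀)/(P + D₀) = (£224,412.67×0.139 − £20,500.00) / (£224,412.67 + £20,500.00) = 0.043662

4.37%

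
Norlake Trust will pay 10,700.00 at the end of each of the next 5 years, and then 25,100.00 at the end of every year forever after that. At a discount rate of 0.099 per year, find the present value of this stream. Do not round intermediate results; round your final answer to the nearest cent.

198808.29

PV of 5-year annuity: 10,700.00 × [1 − (1+0.099)^−5] / 0.099 = 40665.25203
Perpetuity value at year 5: 25,100.00 / 0.099 = 253535.35354
PV of perpetuity: 253535.35354 / (1+0.099)^5 = 158143.03335
Total PV = 40665.25203 + 158143.03335 = 198808.28538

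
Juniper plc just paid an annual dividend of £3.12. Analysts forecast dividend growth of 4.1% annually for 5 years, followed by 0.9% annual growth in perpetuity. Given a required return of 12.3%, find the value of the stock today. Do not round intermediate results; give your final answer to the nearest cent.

£31.40

D_1 = 3.24792
D_2 = 3.38108
D_3 = 3.51971
D_4 = 3.66402
D_5 = 3.81424
Terminal value at year 5: TV = D_5×(1+g_2)/(r−g_2) = 3.84857/0.114 = 33.75939
P_0 = D_1/(1+r)^1 + D_2/(1+r)^2 + D_3/(1+r)^3 + D_4/(1+r)^4 + D_5/(1+r)^5 + TV/(1+r)^5
    = 2.89218 + 2.68100 + 2.48524 + 2.30377 + 2.13555 + 18.90148 = 31.39921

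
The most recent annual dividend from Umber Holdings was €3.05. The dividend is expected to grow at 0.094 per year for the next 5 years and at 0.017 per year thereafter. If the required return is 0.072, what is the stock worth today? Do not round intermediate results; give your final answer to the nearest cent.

€78.64

D_1 = 3.33670
D_2 = 3.65035
D_3 = 3.99348
D_4 = 4.36887
D_5 = 4.77954
Terminal value at year 5: TV = D_5×(1+g_2)/(r−g_2) = 4.86080/0.055 = 88.37811
P_0 = D_1/(1+r)^1 + D_2/(1+r)^2 + D_3/(1+r)^3 + D_4/(1+r)^4 + D_5/(1+r)^5 + TV/(1+r)^5
    = 3.11259 + 3.17647 + 3.24166 + 3.30819 + 3.37608 + 62.42676 = 78.64175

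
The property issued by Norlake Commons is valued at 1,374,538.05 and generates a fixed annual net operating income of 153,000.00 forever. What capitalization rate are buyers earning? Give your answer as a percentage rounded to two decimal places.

11.13%

P = C/r ⇒ r = C/P = 153,000.00/1,374,538.05 = 0.111310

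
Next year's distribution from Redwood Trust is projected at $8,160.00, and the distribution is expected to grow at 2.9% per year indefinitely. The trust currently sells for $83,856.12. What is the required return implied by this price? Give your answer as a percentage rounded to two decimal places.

P = D₁/(r − g) ⇒ r = D₁/P + g = $8,160.0000/$83,856.12 + 0.029 = 0.097310 + 0.029 = 0.126310

12.63%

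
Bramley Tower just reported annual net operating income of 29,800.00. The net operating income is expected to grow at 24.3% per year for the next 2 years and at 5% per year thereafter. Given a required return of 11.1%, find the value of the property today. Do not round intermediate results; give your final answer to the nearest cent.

712723.52

D_1 = 37041.40000
D_2 = 46042.46020
Terminal value at year 2: TV = D_2×(1+g_2)/(r−g_2) = 48344.58321/0.061 = 792534.15098
P_0 = D_1/(1+r)^1 + D_2/(1+r)^2 + TV/(1+r)^2
    = 33340.59406 + 37301.85276 + 642081.07209 = 712723.51891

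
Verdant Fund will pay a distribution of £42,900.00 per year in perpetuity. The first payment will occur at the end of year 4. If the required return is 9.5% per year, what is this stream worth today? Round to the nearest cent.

Value at end of year 3: C / r = £42,900.00 / 0.095 = £451,578.9474
Discount to today: PV = £451,578.9474 / (1 + 0.095)^3 = £451,578.9474 / 1.312932 = £343,946.84

£343946.84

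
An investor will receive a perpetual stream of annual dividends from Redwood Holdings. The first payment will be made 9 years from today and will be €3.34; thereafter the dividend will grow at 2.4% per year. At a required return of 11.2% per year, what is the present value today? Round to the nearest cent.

€16.23

Value at end of year 8: C₁ / (r − g) = €3.34 / (0.112 − 0.024) = €37.9545
Discount to today: PV = €37.9545 / (1 + 0.112)^8 = €37.9545 / 2.337967 = €16.23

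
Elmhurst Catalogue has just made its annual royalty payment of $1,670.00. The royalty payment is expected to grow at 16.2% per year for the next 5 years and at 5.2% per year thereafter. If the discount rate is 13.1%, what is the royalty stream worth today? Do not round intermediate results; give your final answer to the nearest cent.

$34520.13

D_1 = 1940.54000
D_2 = 2254.90748
D_3 = 2620.20249
D_4 = 3044.67530
D_5 = 3537.91269
Terminal value at year 5: TV = D_5×(1+g_2)/(r−g_2) = 3721.88415/0.079 = 47112.45764
P_0 = D_1/(1+r)^1 + D_2/(1+r)^2 + D_3/(1+r)^3 + D_4/(1+r)^4 + D_5/(1+r)^5 + TV/(1+r)^5
    = 1715.77365 + 1762.80193 + 1811.11922 + 1860.76087 + 1911.76315 + 25457.90933 = 34520.12815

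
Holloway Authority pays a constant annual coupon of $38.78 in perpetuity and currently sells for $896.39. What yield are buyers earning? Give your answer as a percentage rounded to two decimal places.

4.33%

P = C/r ⇒ r = C/P = $38.78/$896.39 = 0.043262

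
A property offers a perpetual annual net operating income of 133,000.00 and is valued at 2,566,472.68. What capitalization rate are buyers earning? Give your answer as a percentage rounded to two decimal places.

P = C/r ⇒ r = C/P = 133,000.00/2,566,472.68 = 0.051822

5.18%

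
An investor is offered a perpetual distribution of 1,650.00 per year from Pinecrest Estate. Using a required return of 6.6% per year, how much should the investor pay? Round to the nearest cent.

Level perpetuity: PV = C / r = 1,650.00 / 0.066 = 25,000.00

25000.00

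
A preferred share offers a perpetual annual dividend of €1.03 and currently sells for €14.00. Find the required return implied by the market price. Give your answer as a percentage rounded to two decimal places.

7.36%

P = C/r ⇒ r = C/P = €1.03/€14.00 = 0.073571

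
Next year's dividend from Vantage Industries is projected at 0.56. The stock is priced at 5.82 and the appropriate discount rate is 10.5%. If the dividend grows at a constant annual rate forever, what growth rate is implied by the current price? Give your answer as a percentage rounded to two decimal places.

0.88%

P = D₁/(r−g) ⇒ g = r − D₁/P = 0.105 − 0.56/5.82 = 0.008780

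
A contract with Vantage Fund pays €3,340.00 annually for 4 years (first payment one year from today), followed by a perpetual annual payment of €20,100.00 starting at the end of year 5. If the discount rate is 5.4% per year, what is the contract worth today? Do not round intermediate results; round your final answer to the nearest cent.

€313340.17

PV of 4-year annuity: €3,340.00 × [1 − (1+0.054)^−4] / 0.054 = 11734.25210
Perpetuity value at year 4: €20,100.00 / 0.054 = 372222.22222
PV of perpetuity: 372222.22222 / (1+0.054)^4 = 301605.91470
Total PV = 11734.25210 + 301605.91470 = 313340.16679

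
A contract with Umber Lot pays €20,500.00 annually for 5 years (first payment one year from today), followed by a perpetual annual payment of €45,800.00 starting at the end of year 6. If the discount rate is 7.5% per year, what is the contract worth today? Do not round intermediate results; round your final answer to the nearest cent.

PV of 5-year annuity: €20,500.00 × [1 − (1+0.075)^−5] / 0.075 = 82940.64049
Perpetuity value at year 5: €45,800.00 / 0.075 = 610666.66667
PV of perpetuity: 610666.66667 / (1+0.075)^5 = 425365.13816
Total PV = 82940.64049 + 425365.13816 = 508305.77865

€508305.78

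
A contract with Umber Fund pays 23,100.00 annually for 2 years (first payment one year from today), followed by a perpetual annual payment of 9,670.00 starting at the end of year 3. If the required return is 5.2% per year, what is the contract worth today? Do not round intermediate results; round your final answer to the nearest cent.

210862.83

PV of 2-year annuity: 23,100.00 × [1 − (1+0.052)^−2] / 0.052 = 42830.96474
Perpetuity value at year 2: 9,670.00 / 0.052 = 185961.53846
PV of perpetuity: 185961.53846 / (1+0.052)^2 = 168031.86621
Total PV = 42830.96474 + 168031.86621 = 210862.83095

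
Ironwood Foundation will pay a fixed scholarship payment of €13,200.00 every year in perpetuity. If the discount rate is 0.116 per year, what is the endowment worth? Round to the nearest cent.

Level perpetuity: PV = C / r = €13,200.00 / 0.116 = €113,793.10

€113793.10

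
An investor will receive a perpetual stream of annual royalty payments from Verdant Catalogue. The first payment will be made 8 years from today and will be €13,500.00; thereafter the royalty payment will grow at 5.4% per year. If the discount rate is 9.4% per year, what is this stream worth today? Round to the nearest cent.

Value at end of year 7: C₁ / (r − g) = €13,500.00 / (0.094 − 0.054) = €337,500.0000
Discount to today: PV = €337,500.0000 / (1 + 0.094)^7 = €337,500.0000 / 1.875518 = €179,950.28

€179950.28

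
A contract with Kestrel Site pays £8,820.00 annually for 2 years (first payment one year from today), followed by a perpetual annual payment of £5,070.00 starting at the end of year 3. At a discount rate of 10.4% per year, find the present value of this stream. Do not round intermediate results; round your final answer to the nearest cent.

£55223.50

PV of 2-year annuity: £8,820.00 × [1 − (1+0.104)^−2] / 0.104 = 15225.66163
Perpetuity value at year 2: £5,070.00 / 0.104 = 48750.00000
PV of perpetuity: 48750.00000 / (1+0.104)^2 = 39997.83396
Total PV = 15225.66163 + 39997.83396 = 55223.49559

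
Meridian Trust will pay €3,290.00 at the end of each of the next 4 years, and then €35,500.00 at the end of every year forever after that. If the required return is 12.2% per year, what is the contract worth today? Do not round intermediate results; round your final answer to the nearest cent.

€193561.26

PV of 4-year annuity: €3,290.00 × [1 − (1+0.122)^−4] / 0.122 = 9950.93247
Perpetuity value at year 4: €35,500.00 / 0.122 = 290983.60656
PV of perpetuity: 290983.60656 / (1+0.122)^4 = 183610.32304
Total PV = 9950.93247 + 183610.32304 = 193561.25551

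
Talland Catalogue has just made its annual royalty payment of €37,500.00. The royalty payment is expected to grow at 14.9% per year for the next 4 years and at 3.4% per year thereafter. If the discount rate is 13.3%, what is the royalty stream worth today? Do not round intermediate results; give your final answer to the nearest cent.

D_1 = 43087.50000
D_2 = 49507.53750
D_3 = 56884.16059
D_4 = 65359.90052
Terminal value at year 4: TV = D_4×(1+g_2)/(r−g_2) = 67582.13713/0.099 = 682647.84982
P_0 = D_1/(1+r)^1 + D_2/(1+r)^2 + D_3/(1+r)^3 + D_4/(1+r)^4 + TV/(1+r)^4
    = 38029.56752 + 38566.61349 + 39111.24351 + 39663.56469 + 414263.89786 = 569634.88706

€569634.89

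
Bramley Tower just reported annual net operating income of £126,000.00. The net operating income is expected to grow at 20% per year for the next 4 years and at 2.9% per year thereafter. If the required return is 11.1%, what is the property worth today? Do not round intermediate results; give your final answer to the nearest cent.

D_1 = 151200.00000
D_2 = 181440.00000
D_3 = 217728.00000
D_4 = 261273.60000
Terminal value at year 4: TV = D_4×(1+g_2)/(r−g_2) = 268850.53440/0.082 = 3278665.05366
P_0 = D_1/(1+r)^1 + D_2/(1+r)^2 + D_3/(1+r)^3 + D_4/(1+r)^4 + TV/(1+r)^4
    = 136093.60936 + 146995.79769 + 158771.33864 + 171490.19475 + 2151992.80972 = 2765343.75016

£2765343.75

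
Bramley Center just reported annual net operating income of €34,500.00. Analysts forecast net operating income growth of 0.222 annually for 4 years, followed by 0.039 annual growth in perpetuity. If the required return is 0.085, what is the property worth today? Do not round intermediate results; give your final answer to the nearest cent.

D_1 = 42159.00000
D_2 = 51518.29800
D_3 = 62955.36016
D_4 = 76931.45011
Terminal value at year 4: TV = D_4×(1+g_2)/(r−g_2) = 79931.77666/0.046 = 1737647.31880
P_0 = D_1/(1+r)^1 + D_2/(1+r)^2 + D_3/(1+r)^3 + D_4/(1+r)^4 + TV/(1+r)^4
    = 38856.22120 + 43762.49060 + 49288.26131 + 55511.75605 + 1253841.62038 = 1441260.34953

€1441260.35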